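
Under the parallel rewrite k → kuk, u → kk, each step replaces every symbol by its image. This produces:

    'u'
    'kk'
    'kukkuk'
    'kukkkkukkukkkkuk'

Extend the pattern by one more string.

φ(kukkkkukkukkkkuk) expands symbol-by-symbol to kuk kk kuk kuk kuk kuk kk kuk kuk kk kuk kuk kuk kuk kk kuk; joining the 16 pieces gives the next term.

kukkkkukkukkukkukkkkukkukkkkukkukkukkukkkkuk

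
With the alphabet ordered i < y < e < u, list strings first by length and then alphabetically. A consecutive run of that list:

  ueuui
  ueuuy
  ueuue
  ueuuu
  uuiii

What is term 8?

Continuing the enumeration 3 steps past uuiii: uuiii → uuiiy → uuiie → (answer).

uuiiu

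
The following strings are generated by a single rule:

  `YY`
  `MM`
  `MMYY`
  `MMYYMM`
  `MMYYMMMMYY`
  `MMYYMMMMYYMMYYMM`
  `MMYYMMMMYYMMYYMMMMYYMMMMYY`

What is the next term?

Each term (from the third on) is the previous term followed by the one before it: term 3 = MM·YY = MMYY.
Continuing: MMYYMMMMYYMMYYMMMMYYMMMMYY · MMYYMMMMYYMMYYMM gives term 8.

MMYYMMMMYYMMYYMMMMYYMMMMYYMMYYMMMMYYMMYYMM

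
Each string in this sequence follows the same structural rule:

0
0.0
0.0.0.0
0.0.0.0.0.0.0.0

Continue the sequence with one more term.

s(k+1) = s(k)·.·s(k) — each term doubles the last with '.' between the halves.
So the next term is two copies of 0.0.0.0.0.0.0.0 with '.' between the halves.

0.0.0.0.0.0.0.0.0.0.0.0.0.0.0.0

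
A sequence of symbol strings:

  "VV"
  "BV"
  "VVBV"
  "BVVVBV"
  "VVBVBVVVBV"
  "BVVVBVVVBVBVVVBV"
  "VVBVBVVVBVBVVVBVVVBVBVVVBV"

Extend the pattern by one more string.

This is a Fibonacci-style word recurrence s(k) = s(k−2)·s(k−1): e.g. VV·BV = VVBV.
The next term joins BVVVBVVVBVBVVVBV and VVBVBVVVBVBVVVBVVVBVBVVVBV.

BVVVBVVVBVBVVVBVVVBVBVVVBVBVVVBVVVBVBVVVBV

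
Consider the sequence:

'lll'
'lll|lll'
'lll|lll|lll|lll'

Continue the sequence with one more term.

lll|lll|lll|lll|lll|lll|lll|lll

s(k+1) = s(k)·|·s(k) — each term doubles the last with '|' between the halves.
So the next term is two copies of lll|lll|lll|lll with '|' between the halves.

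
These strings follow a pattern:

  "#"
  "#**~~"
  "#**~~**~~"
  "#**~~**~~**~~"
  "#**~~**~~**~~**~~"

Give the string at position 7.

Each term is the previous one with **~~ appended.
From #**~~**~~**~~**~~, 2 further steps: #**~~**~~**~~**~~ → #**~~**~~**~~**~~**~~ → (answer).

#**~~**~~**~~**~~**~~**~~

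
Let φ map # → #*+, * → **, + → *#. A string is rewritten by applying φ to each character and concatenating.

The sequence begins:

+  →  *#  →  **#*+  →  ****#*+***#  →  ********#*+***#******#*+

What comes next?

****************#*+***#******#*+************#*+***#

φ(********#*+***#******#*+) expands symbol-by-symbol to ** ** ** ** ** ** ** ** #*+ ** *# ** ** ** #*+ ** ** ** ** ** ** #*+ ** *#; joining the 24 pieces gives the next term.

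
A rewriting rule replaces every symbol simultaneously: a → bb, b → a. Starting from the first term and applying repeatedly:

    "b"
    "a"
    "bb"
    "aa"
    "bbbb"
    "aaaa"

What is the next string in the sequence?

bbbbbbbb

Expanding aaaa: a→bb, a→bb, a→bb, a→bb. Concatenated: bb bb bb bb.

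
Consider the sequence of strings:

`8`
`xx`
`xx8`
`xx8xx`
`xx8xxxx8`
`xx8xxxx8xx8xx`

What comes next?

xx8xxxx8xx8xxxx8xxxx8

Each term (from the third on) is the previous term followed by the one before it: term 3 = xx·8 = xx8.
Continuing: xx8xxxx8xx8xx · xx8xxxx8 gives term 7.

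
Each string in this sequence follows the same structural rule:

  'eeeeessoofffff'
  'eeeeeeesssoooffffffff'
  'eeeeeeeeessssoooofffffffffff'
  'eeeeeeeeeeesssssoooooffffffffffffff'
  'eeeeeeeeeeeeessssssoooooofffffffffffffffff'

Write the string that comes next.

eeeeeeeeeeeeeeesssssssoooooooffffffffffffffffffff

The n-th term is 2n+1 e's then n s's then n o's then 3n-1 f's, where the shown terms are n = 2, 3, 4, 5, 6.
Setting n = 7 gives 15, 7, 7, 20 characters in each block.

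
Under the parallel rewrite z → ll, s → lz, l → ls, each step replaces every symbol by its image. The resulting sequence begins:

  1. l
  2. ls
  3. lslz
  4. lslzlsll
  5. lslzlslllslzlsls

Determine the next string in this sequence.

φ(lslzlslllslzlsls) expands symbol-by-symbol to ls lz ls ll ls lz ls ls ls lz ls ll ls lz ls lz; joining the 16 pieces gives the next term.

lslzlslllslzlslslslzlslllslzlslz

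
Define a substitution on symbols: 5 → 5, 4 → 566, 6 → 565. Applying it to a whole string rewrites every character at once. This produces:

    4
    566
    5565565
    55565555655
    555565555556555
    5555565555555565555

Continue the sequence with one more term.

Rewriting the 19 symbols of 5555565555555565555 one by one yields 5 5 5 5 5 565 5 5 5 5 5 5 5 5 565 5 5 5 5; concatenated:

55555565555555555655555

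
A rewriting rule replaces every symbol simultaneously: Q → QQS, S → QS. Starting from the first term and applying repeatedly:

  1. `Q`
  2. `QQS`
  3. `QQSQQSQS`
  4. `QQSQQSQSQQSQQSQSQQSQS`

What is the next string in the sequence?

Applying the rule to each of the 21 symbols of QQSQQSQSQQSQQSQSQQSQS gives the pieces QQS QQS QS QQS QQS QS QQS QS QQS QQS QS QQS QQS QS QQS QS QQS QQS QS QQS QS, which concatenate to the answer.

QQSQQSQSQQSQQSQSQQSQSQQSQQSQSQQSQQSQSQQSQSQQSQQSQSQQSQS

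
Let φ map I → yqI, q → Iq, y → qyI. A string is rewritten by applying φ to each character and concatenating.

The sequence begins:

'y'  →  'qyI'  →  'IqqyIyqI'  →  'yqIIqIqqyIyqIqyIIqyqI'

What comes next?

Rewriting the 21 symbols of yqIIqIqqyIyqIqyIIqyqI one by one yields qyI Iq yqI yqI Iq yqI Iq Iq qyI yqI qyI Iq yqI Iq qyI yqI yqI Iq qyI Iq yqI; concatenated:

qyIIqyqIyqIIqyqIIqIqqyIyqIqyIIqyqIIqqyIyqIyqIIqqyIIqyqI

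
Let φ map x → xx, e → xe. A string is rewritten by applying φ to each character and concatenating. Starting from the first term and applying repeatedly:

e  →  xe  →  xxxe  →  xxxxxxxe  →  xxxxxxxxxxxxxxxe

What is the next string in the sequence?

xxxxxxxxxxxxxxxxxxxxxxxxxxxxxxxe

φ(xxxxxxxxxxxxxxxe) expands symbol-by-symbol to xx xx xx xx xx xx xx xx xx xx xx xx xx xx xx xe; joining the 16 pieces gives the next term.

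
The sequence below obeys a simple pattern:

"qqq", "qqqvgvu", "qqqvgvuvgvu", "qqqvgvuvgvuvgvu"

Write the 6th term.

Each term is the previous one with vgvu appended.
From qqqvgvuvgvuvgvu, 2 further steps: qqqvgvuvgvuvgvu → qqqvgvuvgvuvgvuvgvu → (answer).

qqqvgvuvgvuvgvuvgvuvgvu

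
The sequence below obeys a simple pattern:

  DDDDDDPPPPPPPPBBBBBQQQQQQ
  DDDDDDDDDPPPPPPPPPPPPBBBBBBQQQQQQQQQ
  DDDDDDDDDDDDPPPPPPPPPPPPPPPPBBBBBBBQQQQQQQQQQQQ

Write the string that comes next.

The n-th term is 3n D's then 4n P's then n+3 B's then 3n Q's, where the shown terms are n = 2, 3, 4.
For the next term, n = 5, so the run lengths are 15, 20, 8, 15.

DDDDDDDDDDDDDDDPPPPPPPPPPPPPPPPPPPPBBBBBBBBQQQQQQQQQQQQQQQ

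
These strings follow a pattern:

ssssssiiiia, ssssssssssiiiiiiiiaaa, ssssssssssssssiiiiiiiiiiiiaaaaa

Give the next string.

Reading off run lengths: s runs 6, 10, 14; i runs 4, 8, 12; a runs 1, 3, 5 — each is linear in n (n = 1, 2, …).
At n = 4 the blocks have lengths 18, 16, 7.

ssssssssssssssssssiiiiiiiiiiiiiiiiaaaaaaa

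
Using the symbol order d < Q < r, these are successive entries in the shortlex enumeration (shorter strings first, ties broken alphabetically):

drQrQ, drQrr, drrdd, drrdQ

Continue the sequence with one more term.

drrdr

Treat drrdQ as a base-3 numeral over the given alphabet and add one, carrying through any trailing r's.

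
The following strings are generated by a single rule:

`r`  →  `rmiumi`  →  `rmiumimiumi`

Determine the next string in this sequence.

rmiumimiumimiumi

The strings grow by a fixed suffix miumi each time.
One more step from rmiumimiumi gives the answer.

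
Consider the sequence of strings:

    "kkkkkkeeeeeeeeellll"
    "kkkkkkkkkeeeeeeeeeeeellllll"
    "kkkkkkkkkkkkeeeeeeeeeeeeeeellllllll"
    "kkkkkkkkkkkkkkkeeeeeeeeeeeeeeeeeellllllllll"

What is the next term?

kkkkkkkkkkkkkkkkkkeeeeeeeeeeeeeeeeeeeeellllllllllll

The n-th term is 3n k's then 3n+3 e's then 2n l's, where the shown terms are n = 2, 3, 4, 5.
At n = 6 the blocks have lengths 18, 21, 12.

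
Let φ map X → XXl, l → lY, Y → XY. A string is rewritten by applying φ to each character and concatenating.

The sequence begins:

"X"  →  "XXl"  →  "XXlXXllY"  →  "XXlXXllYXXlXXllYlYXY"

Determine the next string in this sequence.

Applying the rule to each of the 20 symbols of XXlXXllYXXlXXllYlYXY gives the pieces XXl XXl lY XXl XXl lY lY XY XXl XXl lY XXl XXl lY lY XY lY XY XXl XY, which concatenate to the answer.

XXlXXllYXXlXXllYlYXYXXlXXllYXXlXXllYlYXYlYXYXXlXY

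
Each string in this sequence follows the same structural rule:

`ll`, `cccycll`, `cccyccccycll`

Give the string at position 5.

Every step adds cccyc at the front: s(k+1) = cccyc·s(k).
From cccyccccycll, 2 further steps: cccyccccycll → cccyccccyccccycll → (answer).

cccyccccyccccyccccycll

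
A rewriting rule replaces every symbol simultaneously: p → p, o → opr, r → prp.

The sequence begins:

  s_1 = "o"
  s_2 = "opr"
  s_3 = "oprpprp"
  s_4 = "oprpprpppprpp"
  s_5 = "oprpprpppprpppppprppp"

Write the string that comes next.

oprpprpppprpppppprpppppppprpppp

φ(oprpprpppprpppppprppp) expands symbol-by-symbol to opr p prp p p prp p p p p prp p p p p p p prp p p p; joining the 21 pieces gives the next term.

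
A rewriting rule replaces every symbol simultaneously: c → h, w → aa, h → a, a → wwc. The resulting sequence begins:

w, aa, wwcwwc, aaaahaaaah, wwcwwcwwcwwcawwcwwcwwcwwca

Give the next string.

Rewriting the 26 symbols of wwcwwcwwcwwcawwcwwcwwcwwca one by one yields aa aa h aa aa h aa aa h aa aa h wwc aa aa h aa aa h aa aa h aa aa h wwc; concatenated:

aaaahaaaahaaaahaaaahwwcaaaahaaaahaaaahaaaahwwc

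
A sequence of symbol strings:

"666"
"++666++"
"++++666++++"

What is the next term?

s(k+1) = ++·s(k)·++, so each term gains ++ as a prefix and ++ as a suffix.
One more step from ++++666++++ gives the answer.

++++++666++++++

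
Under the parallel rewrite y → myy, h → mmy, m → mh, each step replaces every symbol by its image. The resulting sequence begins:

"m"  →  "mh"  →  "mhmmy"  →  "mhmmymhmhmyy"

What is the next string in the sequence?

Rewriting each symbol of mhmmymhmhmyy: m→mh, h→mmy, m→mh, m→mh, y→myy, m→mh, h→mmy, m→mh, h→mmy, m→mh, y→myy, y→myy, which concatenates to mh mmy mh mh myy mh mmy mh mmy mh myy myy.

mhmmymhmhmyymhmmymhmmymhmyymyy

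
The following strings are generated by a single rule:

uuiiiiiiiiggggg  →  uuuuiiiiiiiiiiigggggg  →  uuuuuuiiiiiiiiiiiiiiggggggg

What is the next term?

The n-th term is 2n-2 u's then 3n+2 i's then n+3 g's, where the shown terms are n = 2, 3, 4.
For the next term, n = 5, so the run lengths are 8, 17, 8.

uuuuuuuuiiiiiiiiiiiiiiiiigggggggg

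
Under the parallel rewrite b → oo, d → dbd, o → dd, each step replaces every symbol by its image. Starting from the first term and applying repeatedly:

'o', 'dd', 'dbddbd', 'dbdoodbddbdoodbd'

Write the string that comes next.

Replace each of the 16 characters of dbdoodbddbdoodbd in place — dbd oo dbd dd dd dbd oo dbd dbd oo dbd dd dd dbd oo dbd — and concatenate.

dbdoodbddddddbdoodbddbdoodbddddddbdoodbd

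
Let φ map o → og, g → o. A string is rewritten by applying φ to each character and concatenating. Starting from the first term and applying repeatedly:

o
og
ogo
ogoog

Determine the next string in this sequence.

Expanding ogoog: o→og, g→o, o→og, o→og, g→o. Concatenated: og o og og o.

ogoogogo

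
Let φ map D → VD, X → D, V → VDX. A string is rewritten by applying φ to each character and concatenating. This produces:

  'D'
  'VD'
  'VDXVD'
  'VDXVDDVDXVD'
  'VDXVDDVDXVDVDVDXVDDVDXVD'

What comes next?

Rewriting the 24 symbols of VDXVDDVDXVDVDVDXVDDVDXVD one by one yields VDX VD D VDX VD VD VDX VD D VDX VD VDX VD VDX VD D VDX VD VD VDX VD D VDX VD; concatenated:

VDXVDDVDXVDVDVDXVDDVDXVDVDXVDVDXVDDVDXVDVDVDXVDDVDXVD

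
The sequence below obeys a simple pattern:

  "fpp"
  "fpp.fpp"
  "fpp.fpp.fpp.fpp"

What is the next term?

Every step duplicates the string with '.' between the halves.
One more doubling of fpp.fpp.fpp.fpp gives the answer.

fpp.fpp.fpp.fpp.fpp.fpp.fpp.fpp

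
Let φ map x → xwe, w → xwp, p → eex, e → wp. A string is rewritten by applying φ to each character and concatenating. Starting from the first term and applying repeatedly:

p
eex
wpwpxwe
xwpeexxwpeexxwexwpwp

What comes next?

Rewriting the 20 symbols of xwpeexxwpeexxwexwpwp one by one yields xwe xwp eex wp wp xwe xwe xwp eex wp wp xwe xwe xwp wp xwe xwp eex xwp eex; concatenated:

xwexwpeexwpwpxwexwexwpeexwpwpxwexwexwpwpxwexwpeexxwpeex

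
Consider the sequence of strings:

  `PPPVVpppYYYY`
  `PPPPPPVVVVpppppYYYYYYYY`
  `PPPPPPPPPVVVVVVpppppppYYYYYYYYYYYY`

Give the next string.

Each string has the form P^{3n} V^{2n} p^{2n+1} Y^{4n} (n = 1, 2, …).
Setting n = 4 gives 12, 8, 9, 16 characters in each block.

PPPPPPPPPPPPVVVVVVVVpppppppppYYYYYYYYYYYYYYYY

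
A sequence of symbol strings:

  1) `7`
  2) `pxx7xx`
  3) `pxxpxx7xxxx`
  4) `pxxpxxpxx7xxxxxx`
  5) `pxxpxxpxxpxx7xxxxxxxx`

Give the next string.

pxxpxxpxxpxxpxx7xxxxxxxxxx

s(k+1) = pxx·s(k)·xx, so each term gains pxx as a prefix and xx as a suffix.
So the next term is pxx·pxxpxxpxxpxx7xxxxxxxx·xx.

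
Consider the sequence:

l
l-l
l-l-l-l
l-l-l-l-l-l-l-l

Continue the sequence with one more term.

s(k+1) = s(k)·-·s(k) — each term doubles the last with '-' between the halves.
So the next term is two copies of l-l-l-l-l-l-l-l with '-' between the halves.

l-l-l-l-l-l-l-l-l-l-l-l-l-l-l-l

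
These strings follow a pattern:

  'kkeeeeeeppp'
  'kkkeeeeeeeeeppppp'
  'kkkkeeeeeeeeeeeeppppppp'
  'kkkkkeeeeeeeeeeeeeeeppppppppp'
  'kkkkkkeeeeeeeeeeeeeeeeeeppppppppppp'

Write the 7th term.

Each string has the form k^{n} e^{3n} p^{2n-1}, where the shown terms are n = 2, 3, 4, 5, 6.
Setting n = 8 gives 8, 24, 15 characters in each block.

kkkkkkkkeeeeeeeeeeeeeeeeeeeeeeeeppppppppppppppp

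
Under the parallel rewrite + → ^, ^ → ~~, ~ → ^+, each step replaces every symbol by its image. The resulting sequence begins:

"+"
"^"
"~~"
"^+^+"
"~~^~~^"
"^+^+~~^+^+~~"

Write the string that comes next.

~~^~~^^+^+~~^~~^^+^+

Apply φ to ^+^+~~^+^+~~ symbol by symbol: ^→~~, +→^, ^→~~, +→^, ~→^+, ~→^+, ^→~~, +→^, ^→~~, +→^, ~→^+, ~→^+; joined: ~~ ^ ~~ ^ ^+ ^+ ~~ ^ ~~ ^ ^+ ^+.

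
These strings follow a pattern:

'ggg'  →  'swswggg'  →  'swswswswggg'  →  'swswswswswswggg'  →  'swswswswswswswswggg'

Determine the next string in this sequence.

Each term is the previous one with swsw prepended.
Applying this once more to swswswswswswswswggg:

swswswswswswswswswswggg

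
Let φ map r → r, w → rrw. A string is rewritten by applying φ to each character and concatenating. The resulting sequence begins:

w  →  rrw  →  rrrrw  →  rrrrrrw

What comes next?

Rewriting each symbol of rrrrrrw: r→r, r→r, r→r, r→r, r→r, r→r, w→rrw, which concatenates to r r r r r r rrw.

rrrrrrrrw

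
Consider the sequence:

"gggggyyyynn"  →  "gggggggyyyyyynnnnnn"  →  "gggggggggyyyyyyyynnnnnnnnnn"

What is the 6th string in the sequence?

gggggggggggggggyyyyyyyyyyyyyynnnnnnnnnnnnnnnnnnnnnn

The n-th term is 2n+3 g's then 2n+2 y's then 4n-2 n's (n = 1, 2, …).
At n = 6 the blocks have lengths 15, 14, 22.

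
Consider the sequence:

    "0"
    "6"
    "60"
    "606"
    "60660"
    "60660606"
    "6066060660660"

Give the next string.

606606066066060660606

Each term (from the third on) is the previous term followed by the one before it: term 3 = 6·0 = 60.
Continuing: 6066060660660 · 60660606 gives term 8.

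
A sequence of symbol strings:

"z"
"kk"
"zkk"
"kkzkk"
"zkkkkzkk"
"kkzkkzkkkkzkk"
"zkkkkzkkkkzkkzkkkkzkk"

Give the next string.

This is a Fibonacci-style word recurrence s(k) = s(k−2)·s(k−1): e.g. z·kk = zkk.
So term 8 is kkzkkzkkkkzkk·zkkkkzkkkkzkkzkkkkzkk.

kkzkkzkkkkzkkzkkkkzkkkkzkkzkkkkzkk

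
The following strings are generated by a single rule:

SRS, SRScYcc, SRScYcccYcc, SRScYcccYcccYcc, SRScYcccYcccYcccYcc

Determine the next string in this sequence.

Every step adds cYcc to the end: s(k+1) = s(k)·cYcc.
So the next term is SRScYcccYcccYcccYcc·cYcc.

SRScYcccYcccYcccYcccYcc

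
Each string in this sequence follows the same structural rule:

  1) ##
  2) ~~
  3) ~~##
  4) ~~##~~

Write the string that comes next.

From term 3 onward, concatenate the last term with the second-to-last: ~~·## = ~~##, ~~##·~~ = ~~##~~, …
So term 5 is ~~##~~·~~##.

~~##~~~~##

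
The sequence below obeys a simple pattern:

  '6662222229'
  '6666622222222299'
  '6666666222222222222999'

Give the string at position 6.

Term n consists of 2n-1 6's, followed by 3n 2's, followed by n-1 9's, where the shown terms are n = 2, 3, 4.
For term 6, n = 7, so the run lengths are 13, 21, 6.

6666666666666222222222222222222222999999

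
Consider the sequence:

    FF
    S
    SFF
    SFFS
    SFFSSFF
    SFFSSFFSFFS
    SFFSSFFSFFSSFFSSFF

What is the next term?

SFFSSFFSFFSSFFSSFFSFFSSFFSFFS

This is a Fibonacci-style word recurrence s(k) = s(k−1)·s(k−2): e.g. S·FF = SFF.
Continuing: SFFSSFFSFFSSFFSSFF · SFFSSFFSFFS gives term 8.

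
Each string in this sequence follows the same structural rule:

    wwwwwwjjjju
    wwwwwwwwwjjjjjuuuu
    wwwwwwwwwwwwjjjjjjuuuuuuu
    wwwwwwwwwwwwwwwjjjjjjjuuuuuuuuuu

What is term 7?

The n-th term is 3n+3 w's then n+3 j's then 3n-2 u's (n = 1, 2, …).
At n = 7 the blocks have lengths 24, 10, 19.

wwwwwwwwwwwwwwwwwwwwwwwwjjjjjjjjjjuuuuuuuuuuuuuuuuuuu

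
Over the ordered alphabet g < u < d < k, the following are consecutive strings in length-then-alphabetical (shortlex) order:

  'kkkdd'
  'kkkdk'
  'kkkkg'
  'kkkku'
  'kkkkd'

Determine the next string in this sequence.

kkkkk

Find the rightmost character of kkkkd below k, bump it to the next letter, and reset everything to its right to g.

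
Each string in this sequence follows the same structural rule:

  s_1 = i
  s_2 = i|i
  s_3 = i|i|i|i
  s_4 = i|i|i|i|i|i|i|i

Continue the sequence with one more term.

i|i|i|i|i|i|i|i|i|i|i|i|i|i|i|i

Each string is two copies of the previous one joined by '|'.
One more doubling of i|i|i|i|i|i|i|i gives the answer.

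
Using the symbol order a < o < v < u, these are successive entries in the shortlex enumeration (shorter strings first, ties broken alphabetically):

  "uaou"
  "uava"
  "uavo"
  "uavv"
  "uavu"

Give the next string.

uaua

Treat uavu as a base-4 numeral over the given alphabet and add one, carrying through any trailing u's.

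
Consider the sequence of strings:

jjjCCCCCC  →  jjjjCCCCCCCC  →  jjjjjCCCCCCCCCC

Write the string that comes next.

jjjjjjCCCCCCCCCCCC

Each string has the form j^{n} C^{2n}, where the shown terms are n = 3, 4, 5.
Setting n = 6 gives 6, 12 characters in each block.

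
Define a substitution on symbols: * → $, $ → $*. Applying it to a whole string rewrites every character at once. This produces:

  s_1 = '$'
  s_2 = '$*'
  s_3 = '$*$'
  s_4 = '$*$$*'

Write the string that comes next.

Rewriting each symbol of $*$$*: $→$*, *→$, $→$*, $→$*, *→$, which concatenates to $* $ $* $* $.

$*$$*$*$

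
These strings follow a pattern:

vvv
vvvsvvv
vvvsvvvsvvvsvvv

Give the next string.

Every step duplicates the string with 's' between the halves.
One more doubling of vvvsvvvsvvvsvvv gives the answer.

vvvsvvvsvvvsvvvsvvvsvvvsvvvsvvv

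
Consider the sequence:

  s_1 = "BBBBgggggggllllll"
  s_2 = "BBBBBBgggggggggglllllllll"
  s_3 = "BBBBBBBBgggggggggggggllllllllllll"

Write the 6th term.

Reading off run lengths: B runs 4, 6, 8; g runs 7, 10, 13; l runs 6, 9, 12 — each is linear in n, where the shown terms are n = 2, 3, 4.
At n = 7 the blocks have lengths 14, 22, 21.

BBBBBBBBBBBBBBgggggggggggggggggggggglllllllllllllllllllll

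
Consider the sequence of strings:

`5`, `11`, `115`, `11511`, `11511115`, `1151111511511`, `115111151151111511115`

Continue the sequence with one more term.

From term 3 onward, concatenate the last term with the second-to-last: 11·5 = 115, 115·11 = 11511, …
Continuing: 115111151151111511115 · 1151111511511 gives term 8.

1151111511511115111151151111511511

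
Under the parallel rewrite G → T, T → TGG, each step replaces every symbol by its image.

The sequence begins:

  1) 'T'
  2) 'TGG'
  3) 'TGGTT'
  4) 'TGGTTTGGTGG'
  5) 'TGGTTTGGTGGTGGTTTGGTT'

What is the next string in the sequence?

TGGTTTGGTGGTGGTTTGGTTTGGTTTGGTGGTGGTTTGGTGG

Replace each of the 21 characters of TGGTTTGGTGGTGGTTTGGTT in place — TGG T T TGG TGG TGG T T TGG T T TGG T T TGG TGG TGG T T TGG TGG — and concatenate.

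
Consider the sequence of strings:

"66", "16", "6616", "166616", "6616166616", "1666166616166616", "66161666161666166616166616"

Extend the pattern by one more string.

166616661616661666161666161666166616166616

From term 3 onward, concatenate the second-to-last term with the last: 66·16 = 6616, 16·6616 = 166616, …
So term 8 is 1666166616166616·66161666161666166616166616.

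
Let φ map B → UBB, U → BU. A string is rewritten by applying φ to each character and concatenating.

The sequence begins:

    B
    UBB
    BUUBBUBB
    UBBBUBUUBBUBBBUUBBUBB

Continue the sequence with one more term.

φ(UBBBUBUUBBUBBBUUBBUBB) expands symbol-by-symbol to BU UBB UBB UBB BU UBB BU BU UBB UBB BU UBB UBB UBB BU BU UBB UBB BU UBB UBB; joining the 21 pieces gives the next term.

BUUBBUBBUBBBUUBBBUBUUBBUBBBUUBBUBBUBBBUBUUBBUBBBUUBBUBB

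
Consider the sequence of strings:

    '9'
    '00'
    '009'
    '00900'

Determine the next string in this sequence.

This is a Fibonacci-style word recurrence s(k) = s(k−1)·s(k−2): e.g. 00·9 = 009.
The next term joins 00900 and 009.

00900009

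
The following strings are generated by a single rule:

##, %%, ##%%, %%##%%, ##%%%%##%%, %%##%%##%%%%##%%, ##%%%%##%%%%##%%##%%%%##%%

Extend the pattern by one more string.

%%##%%##%%%%##%%##%%%%##%%%%##%%##%%%%##%%

From term 3 onward, concatenate the second-to-last term with the last: ##·%% = ##%%, %%·##%% = %%##%%, …
So term 8 is %%##%%##%%%%##%%·##%%%%##%%%%##%%##%%%%##%%.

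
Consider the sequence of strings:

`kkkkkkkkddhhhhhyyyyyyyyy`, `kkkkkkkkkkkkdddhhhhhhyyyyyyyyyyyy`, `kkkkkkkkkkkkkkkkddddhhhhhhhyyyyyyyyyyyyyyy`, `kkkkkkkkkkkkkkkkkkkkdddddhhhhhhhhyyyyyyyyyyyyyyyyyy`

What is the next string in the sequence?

kkkkkkkkkkkkkkkkkkkkkkkkddddddhhhhhhhhhyyyyyyyyyyyyyyyyyyyyy

Reading off run lengths: k runs 8, 12, 16, 20; d runs 2, 3, 4, 5; h runs 5, 6, 7, 8; y runs 9, 12, 15, 18 — each is linear in n, where the shown terms are n = 2, 3, 4, 5.
For the next term, n = 6, so the run lengths are 24, 6, 9, 21.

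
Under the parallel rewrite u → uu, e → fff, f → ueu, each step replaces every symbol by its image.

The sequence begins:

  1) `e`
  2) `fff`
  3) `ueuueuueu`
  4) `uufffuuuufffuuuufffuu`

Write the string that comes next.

uuuuueuueuueuuuuuuuuuueuueuueuuuuuuuuuueuueuueuuuuu

Applying the rule to each of the 21 symbols of uufffuuuufffuuuufffuu gives the pieces uu uu ueu ueu ueu uu uu uu uu ueu ueu ueu uu uu uu uu ueu ueu ueu uu uu, which concatenate to the answer.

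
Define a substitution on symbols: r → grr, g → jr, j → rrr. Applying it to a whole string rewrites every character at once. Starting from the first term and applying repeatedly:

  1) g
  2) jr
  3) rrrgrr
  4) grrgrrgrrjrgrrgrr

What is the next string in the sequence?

jrgrrgrrjrgrrgrrjrgrrgrrrrrgrrjrgrrgrrjrgrrgrr

φ(grrgrrgrrjrgrrgrr) expands symbol-by-symbol to jr grr grr jr grr grr jr grr grr rrr grr jr grr grr jr grr grr; joining the 17 pieces gives the next term.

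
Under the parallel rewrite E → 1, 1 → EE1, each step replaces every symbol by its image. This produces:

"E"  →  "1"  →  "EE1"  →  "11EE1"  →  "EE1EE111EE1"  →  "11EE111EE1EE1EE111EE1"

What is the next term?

EE1EE111EE1EE1EE111EE111EE111EE1EE1EE111EE1

φ(11EE111EE1EE1EE111EE1) expands symbol-by-symbol to EE1 EE1 1 1 EE1 EE1 EE1 1 1 EE1 1 1 EE1 1 1 EE1 EE1 EE1 1 1 EE1; joining the 21 pieces gives the next term.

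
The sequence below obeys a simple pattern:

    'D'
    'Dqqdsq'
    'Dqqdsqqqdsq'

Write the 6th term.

Dqqdsqqqdsqqqdsqqqdsqqqdsq

The strings grow by a fixed suffix qqdsq each time.
From Dqqdsqqqdsq, 3 further steps: Dqqdsqqqdsq → Dqqdsqqqdsqqqdsq → Dqqdsqqqdsqqqdsqqqdsq → (answer).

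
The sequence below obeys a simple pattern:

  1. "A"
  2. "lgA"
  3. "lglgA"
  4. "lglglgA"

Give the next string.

lglglglgA

The strings grow by a fixed prefix lg each time.
One more step from lglglgA gives the answer.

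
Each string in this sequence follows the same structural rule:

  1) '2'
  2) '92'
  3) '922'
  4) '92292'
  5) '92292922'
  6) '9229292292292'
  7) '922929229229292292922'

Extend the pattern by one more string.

Each term (from the third on) is the previous term followed by the one before it: term 3 = 92·2 = 922.
So term 8 is 922929229229292292922·9229292292292.

9229292292292922929229229292292292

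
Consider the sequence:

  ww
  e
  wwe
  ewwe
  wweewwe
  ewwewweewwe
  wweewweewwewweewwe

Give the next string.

ewwewweewwewweewweewwewweewwe

This is a Fibonacci-style word recurrence s(k) = s(k−2)·s(k−1): e.g. ww·e = wwe.
So term 8 is ewwewweewwe·wweewweewwewweewwe.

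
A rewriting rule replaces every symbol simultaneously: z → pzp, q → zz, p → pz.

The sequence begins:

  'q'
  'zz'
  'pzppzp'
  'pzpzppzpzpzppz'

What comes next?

Rewriting the 14 symbols of pzpzppzpzpzppz one by one yields pz pzp pz pzp pz pz pzp pz pzp pz pzp pz pz pzp; concatenated:

pzpzppzpzppzpzpzppzpzppzpzppzpzpzp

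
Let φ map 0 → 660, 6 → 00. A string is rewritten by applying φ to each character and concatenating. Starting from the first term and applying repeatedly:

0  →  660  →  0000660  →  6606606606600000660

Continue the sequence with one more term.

00006600000660000066000006606606606606600000660

Applying the rule to each of the 19 symbols of 6606606606600000660 gives the pieces 00 00 660 00 00 660 00 00 660 00 00 660 660 660 660 660 00 00 660, which concatenate to the answer.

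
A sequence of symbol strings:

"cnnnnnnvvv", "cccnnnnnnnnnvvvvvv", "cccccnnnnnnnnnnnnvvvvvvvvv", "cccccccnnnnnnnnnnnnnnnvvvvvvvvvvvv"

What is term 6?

cccccccccccnnnnnnnnnnnnnnnnnnnnnvvvvvvvvvvvvvvvvvv

Term n consists of 2n-1 c's, followed by 3n+3 n's, followed by 3n v's (n = 1, 2, …).
For term 6, n = 6, so the run lengths are 11, 21, 18.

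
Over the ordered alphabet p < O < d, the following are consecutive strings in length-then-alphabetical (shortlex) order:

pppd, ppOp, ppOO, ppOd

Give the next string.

ppdp

The successor of ppOd increments the rightmost position that isn't already d and resets every position after it to p.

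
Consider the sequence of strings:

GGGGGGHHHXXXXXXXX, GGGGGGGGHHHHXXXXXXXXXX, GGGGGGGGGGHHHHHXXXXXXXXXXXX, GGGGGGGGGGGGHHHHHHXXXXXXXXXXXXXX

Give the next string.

Term n consists of 2n G's, followed by n H's, followed by 2n+2 X's, where the shown terms are n = 3, 4, 5, 6.
Setting n = 7 gives 14, 7, 16 characters in each block.

GGGGGGGGGGGGGGHHHHHHHXXXXXXXXXXXXXXXX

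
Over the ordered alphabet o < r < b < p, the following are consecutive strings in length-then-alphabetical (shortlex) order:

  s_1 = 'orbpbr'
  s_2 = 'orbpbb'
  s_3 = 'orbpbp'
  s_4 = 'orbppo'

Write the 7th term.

orbppp

Advancing 3 positions from orbppo through orbppo → orbppr → orbppb reaches term 7.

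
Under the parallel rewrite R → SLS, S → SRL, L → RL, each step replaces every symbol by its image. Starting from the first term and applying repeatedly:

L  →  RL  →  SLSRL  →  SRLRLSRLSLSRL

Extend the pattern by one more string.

SRLSLSRLSLSRLSRLSLSRLSRLRLSRLSLSRL

Replace each of the 13 characters of SRLRLSRLSLSRL in place — SRL SLS RL SLS RL SRL SLS RL SRL RL SRL SLS RL — and concatenate.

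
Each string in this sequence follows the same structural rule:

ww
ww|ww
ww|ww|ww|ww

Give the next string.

s(k+1) = s(k)·|·s(k) — each term doubles the last with '|' between the halves.
One more doubling of ww|ww|ww|ww gives the answer.

ww|ww|ww|ww|ww|ww|ww|ww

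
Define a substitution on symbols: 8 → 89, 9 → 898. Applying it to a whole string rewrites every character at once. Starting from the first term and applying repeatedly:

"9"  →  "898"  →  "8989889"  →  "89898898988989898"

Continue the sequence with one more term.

89898898988989898898988989898898988989889

Replace each of the 17 characters of 89898898988989898 in place — 89 898 89 898 89 89 898 89 898 89 89 898 89 898 89 898 89 — and concatenate.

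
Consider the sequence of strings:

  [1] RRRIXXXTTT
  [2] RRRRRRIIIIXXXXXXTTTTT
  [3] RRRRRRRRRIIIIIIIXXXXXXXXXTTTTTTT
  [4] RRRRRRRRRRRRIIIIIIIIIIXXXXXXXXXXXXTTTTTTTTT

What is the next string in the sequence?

RRRRRRRRRRRRRRRIIIIIIIIIIIIIXXXXXXXXXXXXXXXTTTTTTTTTTT

Each string has the form R^{3n} I^{3n-2} X^{3n} T^{2n+1} (n = 1, 2, …).
For the next term, n = 5, so the run lengths are 15, 13, 15, 11.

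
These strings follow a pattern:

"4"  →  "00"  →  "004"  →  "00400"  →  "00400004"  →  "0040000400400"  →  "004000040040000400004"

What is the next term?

This is a Fibonacci-style word recurrence s(k) = s(k−1)·s(k−2): e.g. 00·4 = 004.
So term 8 is 004000040040000400004·0040000400400.

0040000400400004000040040000400400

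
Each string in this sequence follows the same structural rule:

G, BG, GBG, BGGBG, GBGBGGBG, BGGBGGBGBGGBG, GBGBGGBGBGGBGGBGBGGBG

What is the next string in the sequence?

Each term (from the third on) is the two preceding terms concatenated in order: term 3 = G·BG = GBG.
The next term joins BGGBGGBGBGGBG and GBGBGGBGBGGBGGBGBGGBG.

BGGBGGBGBGGBGGBGBGGBGBGGBGGBGBGGBG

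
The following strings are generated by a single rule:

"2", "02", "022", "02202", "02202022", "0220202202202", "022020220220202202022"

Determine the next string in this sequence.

Each term (from the third on) is the previous term followed by the one before it: term 3 = 02·2 = 022.
So term 8 is 022020220220202202022·0220202202202.

0220202202202022020220220202202202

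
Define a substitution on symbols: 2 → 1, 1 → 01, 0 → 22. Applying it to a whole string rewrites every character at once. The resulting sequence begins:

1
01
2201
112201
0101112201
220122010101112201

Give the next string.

112201112201220122010101112201

Applying the rule to each of the 18 symbols of 220122010101112201 gives the pieces 1 1 22 01 1 1 22 01 22 01 22 01 01 01 1 1 22 01, which concatenate to the answer.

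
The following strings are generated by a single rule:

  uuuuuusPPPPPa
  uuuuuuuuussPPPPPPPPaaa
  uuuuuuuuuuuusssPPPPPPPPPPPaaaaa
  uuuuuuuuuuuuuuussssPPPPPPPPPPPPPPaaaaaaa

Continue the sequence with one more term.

uuuuuuuuuuuuuuuuuusssssPPPPPPPPPPPPPPPPPaaaaaaaaa

The n-th term is 3n+3 u's then n s's then 3n+2 P's then 2n-1 a's (n = 1, 2, …).
Setting n = 5 gives 18, 5, 17, 9 characters in each block.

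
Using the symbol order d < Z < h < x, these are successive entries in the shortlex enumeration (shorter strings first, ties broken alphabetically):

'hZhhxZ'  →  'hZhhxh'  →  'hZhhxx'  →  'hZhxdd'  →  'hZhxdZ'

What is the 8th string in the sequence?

Advancing 3 positions from hZhxdZ through hZhxdZ → hZhxdh → hZhxdx reaches term 8.

hZhxZd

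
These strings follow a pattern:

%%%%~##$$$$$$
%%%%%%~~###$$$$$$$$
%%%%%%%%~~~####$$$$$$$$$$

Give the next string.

Term n consists of 2n %'s, followed by n-1 ~'s, followed by n #'s, followed by 2n+2 $'s, where the shown terms are n = 2, 3, 4.
Setting n = 5 gives 10, 4, 5, 12 characters in each block.

%%%%%%%%%%~~~~#####$$$$$$$$$$$$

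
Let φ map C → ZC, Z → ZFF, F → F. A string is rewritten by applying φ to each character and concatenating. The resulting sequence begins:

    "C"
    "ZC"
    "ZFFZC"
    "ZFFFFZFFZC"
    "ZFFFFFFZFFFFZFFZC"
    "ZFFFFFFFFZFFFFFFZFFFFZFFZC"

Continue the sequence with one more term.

Rewriting the 26 symbols of ZFFFFFFFFZFFFFFFZFFFFZFFZC one by one yields ZFF F F F F F F F F ZFF F F F F F F ZFF F F F F ZFF F F ZFF ZC; concatenated:

ZFFFFFFFFFFZFFFFFFFFZFFFFFFZFFFFZFFZC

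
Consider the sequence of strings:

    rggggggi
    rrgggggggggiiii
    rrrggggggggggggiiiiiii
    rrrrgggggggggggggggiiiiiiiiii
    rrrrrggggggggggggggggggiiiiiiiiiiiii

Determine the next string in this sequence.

rrrrrrgggggggggggggggggggggiiiiiiiiiiiiiiii

The n-th term is n r's then 3n+3 g's then 3n-2 i's (n = 1, 2, …).
At n = 6 the blocks have lengths 6, 21, 16.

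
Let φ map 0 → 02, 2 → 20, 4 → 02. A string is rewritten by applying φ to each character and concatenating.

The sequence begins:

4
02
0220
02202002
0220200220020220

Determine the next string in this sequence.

02202002200202202002022002202002

φ(0220200220020220) expands symbol-by-symbol to 02 20 20 02 20 02 02 20 20 02 02 20 02 20 20 02; joining the 16 pieces gives the next term.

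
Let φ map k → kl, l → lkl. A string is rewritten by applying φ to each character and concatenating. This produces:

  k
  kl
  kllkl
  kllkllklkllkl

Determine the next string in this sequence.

Replace each of the 13 characters of kllkllklkllkl in place — kl lkl lkl kl lkl lkl kl lkl kl lkl lkl kl lkl — and concatenate.

kllkllklkllkllklkllklkllkllklkllkl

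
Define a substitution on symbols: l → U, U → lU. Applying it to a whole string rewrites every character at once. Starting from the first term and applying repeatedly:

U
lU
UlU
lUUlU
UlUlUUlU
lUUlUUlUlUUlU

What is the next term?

UlUlUUlUlUUlUUlUlUUlU

Applying the rule to each of the 13 symbols of lUUlUUlUlUUlU gives the pieces U lU lU U lU lU U lU U lU lU U lU, which concatenate to the answer.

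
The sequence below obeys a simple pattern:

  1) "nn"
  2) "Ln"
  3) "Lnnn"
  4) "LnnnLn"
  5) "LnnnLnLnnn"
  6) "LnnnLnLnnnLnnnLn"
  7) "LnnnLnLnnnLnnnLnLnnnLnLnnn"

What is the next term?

This is a Fibonacci-style word recurrence s(k) = s(k−1)·s(k−2): e.g. Ln·nn = Lnnn.
So term 8 is LnnnLnLnnnLnnnLnLnnnLnLnnn·LnnnLnLnnnLnnnLn.

LnnnLnLnnnLnnnLnLnnnLnLnnnLnnnLnLnnnLnnnLn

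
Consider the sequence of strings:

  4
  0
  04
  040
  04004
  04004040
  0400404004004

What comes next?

040040400400404004040

From term 3 onward, concatenate the last term with the second-to-last: 0·4 = 04, 04·0 = 040, …
The next term joins 0400404004004 and 04004040.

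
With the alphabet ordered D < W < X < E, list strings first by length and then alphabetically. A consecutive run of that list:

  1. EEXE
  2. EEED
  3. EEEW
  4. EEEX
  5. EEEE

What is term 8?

Stepping forward 3 times from EEEE: EEEE → DDDDD → DDDDW, then the target.

DDDDX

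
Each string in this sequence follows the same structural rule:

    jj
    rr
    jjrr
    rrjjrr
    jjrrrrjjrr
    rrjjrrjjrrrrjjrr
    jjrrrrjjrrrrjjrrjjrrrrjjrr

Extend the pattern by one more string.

rrjjrrjjrrrrjjrrjjrrrrjjrrrrjjrrjjrrrrjjrr

From term 3 onward, concatenate the second-to-last term with the last: jj·rr = jjrr, rr·jjrr = rrjjrr, …
So term 8 is rrjjrrjjrrrrjjrr·jjrrrrjjrrrrjjrrjjrrrrjjrr.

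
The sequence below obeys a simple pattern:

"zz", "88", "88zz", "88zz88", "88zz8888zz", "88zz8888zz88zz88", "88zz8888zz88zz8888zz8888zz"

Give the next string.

88zz8888zz88zz8888zz8888zz88zz8888zz88zz88

Each term (from the third on) is the previous term followed by the one before it: term 3 = 88·zz = 88zz.
So term 8 is 88zz8888zz88zz8888zz8888zz·88zz8888zz88zz88.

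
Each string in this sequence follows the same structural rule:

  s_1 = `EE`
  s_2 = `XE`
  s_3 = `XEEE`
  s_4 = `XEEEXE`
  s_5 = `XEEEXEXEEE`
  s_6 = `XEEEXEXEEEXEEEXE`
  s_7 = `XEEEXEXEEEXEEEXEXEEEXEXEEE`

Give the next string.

From term 3 onward, concatenate the last term with the second-to-last: XE·EE = XEEE, XEEE·XE = XEEEXE, …
Continuing: XEEEXEXEEEXEEEXEXEEEXEXEEE · XEEEXEXEEEXEEEXE gives term 8.

XEEEXEXEEEXEEEXEXEEEXEXEEEXEEEXEXEEEXEEEXE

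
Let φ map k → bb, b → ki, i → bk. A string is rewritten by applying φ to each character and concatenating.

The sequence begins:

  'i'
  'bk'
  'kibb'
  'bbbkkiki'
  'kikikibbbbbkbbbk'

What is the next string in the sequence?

bbbkbbbkbbbkkikikikikibbkikikibb

φ(kikikibbbbbkbbbk) expands symbol-by-symbol to bb bk bb bk bb bk ki ki ki ki ki bb ki ki ki bb; joining the 16 pieces gives the next term.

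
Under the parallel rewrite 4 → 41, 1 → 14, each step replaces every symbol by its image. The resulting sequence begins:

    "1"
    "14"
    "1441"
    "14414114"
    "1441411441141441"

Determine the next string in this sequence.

14414114411414414114144114414114

φ(1441411441141441) expands symbol-by-symbol to 14 41 41 14 41 14 14 41 41 14 14 41 14 41 41 14; joining the 16 pieces gives the next term.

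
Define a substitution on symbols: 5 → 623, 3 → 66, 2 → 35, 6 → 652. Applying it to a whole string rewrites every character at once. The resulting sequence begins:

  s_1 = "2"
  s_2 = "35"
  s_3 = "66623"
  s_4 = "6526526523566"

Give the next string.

φ(6526526523566) expands symbol-by-symbol to 652 623 35 652 623 35 652 623 35 66 623 652 652; joining the 13 pieces gives the next term.

65262335652623356526233566623652652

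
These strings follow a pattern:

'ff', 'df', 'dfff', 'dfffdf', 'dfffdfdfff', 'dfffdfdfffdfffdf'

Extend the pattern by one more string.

dfffdfdfffdfffdfdfffdfdfff

This is a Fibonacci-style word recurrence s(k) = s(k−1)·s(k−2): e.g. df·ff = dfff.
The next term joins dfffdfdfffdfffdf and dfffdfdfff.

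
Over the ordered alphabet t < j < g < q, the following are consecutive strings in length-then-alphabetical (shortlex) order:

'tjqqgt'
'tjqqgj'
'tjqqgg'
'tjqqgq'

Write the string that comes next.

tjqqqt

Find the rightmost character of tjqqgq below q, bump it to the next letter, and reset everything to its right to t.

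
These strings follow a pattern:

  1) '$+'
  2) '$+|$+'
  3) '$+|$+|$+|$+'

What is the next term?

Each string is two copies of the previous one joined by '|'.
So the next term is two copies of $+|$+|$+|$+ with '|' between the halves.

$+|$+|$+|$+|$+|$+|$+|$+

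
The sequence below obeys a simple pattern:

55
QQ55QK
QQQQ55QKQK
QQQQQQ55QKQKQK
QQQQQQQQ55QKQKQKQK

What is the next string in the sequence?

Each term wraps the previous one in QQ on the left and QK on the right.
One more step from QQQQQQQQ55QKQKQKQK gives the answer.

QQQQQQQQQQ55QKQKQKQKQK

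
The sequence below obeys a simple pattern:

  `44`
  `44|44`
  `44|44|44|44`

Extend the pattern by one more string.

Each string is two copies of the previous one joined by '|'.
One more doubling of 44|44|44|44 gives the answer.

44|44|44|44|44|44|44|44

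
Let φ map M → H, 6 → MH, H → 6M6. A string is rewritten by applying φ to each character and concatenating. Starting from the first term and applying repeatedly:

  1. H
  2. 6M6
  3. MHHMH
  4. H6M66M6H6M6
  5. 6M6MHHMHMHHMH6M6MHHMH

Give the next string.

Rewriting the 21 symbols of 6M6MHHMHMHHMH6M6MHHMH one by one yields MH H MH H 6M6 6M6 H 6M6 H 6M6 6M6 H 6M6 MH H MH H 6M6 6M6 H 6M6; concatenated:

MHHMHH6M66M6H6M6H6M66M6H6M6MHHMHH6M66M6H6M6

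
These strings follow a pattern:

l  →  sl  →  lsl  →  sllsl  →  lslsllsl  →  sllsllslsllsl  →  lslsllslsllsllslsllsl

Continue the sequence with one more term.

From term 3 onward, concatenate the second-to-last term with the last: l·sl = lsl, sl·lsl = sllsl, …
So term 8 is sllsllslsllsl·lslsllslsllsllslsllsl.

sllsllslsllsllslsllslsllsllslsllsl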